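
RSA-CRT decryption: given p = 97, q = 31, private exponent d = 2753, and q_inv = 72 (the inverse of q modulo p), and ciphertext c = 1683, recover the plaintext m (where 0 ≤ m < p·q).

1392

d_p = d mod (p−1) = 2753 mod 96 = 65; d_q = d mod (q−1) = 23.
m₁ = c^(d_p) mod p: c ≡ 34 (mod 97), and 34^65 mod 97 = 34.
m₂ = c^(d_q) mod q: c ≡ 9 (mod 31), and 9^23 mod 31 = 28.
h = q_inv·(m₁ − m₂) mod p = 72·(34 − 28) mod 97 = 44.
m = m₂ + h·q = 28 + 44·31 = 1392.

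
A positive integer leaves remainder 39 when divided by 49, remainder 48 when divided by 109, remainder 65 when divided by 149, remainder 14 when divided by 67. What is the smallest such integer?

47899989

The moduli are pairwise coprime; N = 49·109·149·67 = 53319203.
N/49 = 1088147; 1088147 ≡ 4 (mod 49); 4·37 ≡ 1, so inverse 37.
N/109 = 489167; 489167 ≡ 84 (mod 109); 84·61 ≡ 1, so inverse 61.
N/149 = 357847; 357847 ≡ 98 (mod 149); 98·111 ≡ 1, so inverse 111.
N/67 = 795809; 795809 ≡ 50 (mod 67); 50·63 ≡ 1, so inverse 63.
m ≡ 39·1088147·37 + 48·489167·61 + 65·357847·111 + 14·795809·63 = 6286246740.
6286246740 mod 53319203 = 47899989.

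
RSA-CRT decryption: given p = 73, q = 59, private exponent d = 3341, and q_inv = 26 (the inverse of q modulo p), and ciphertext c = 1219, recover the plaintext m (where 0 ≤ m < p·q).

3672

d_p = d mod (p−1) = 3341 mod 72 = 29; d_q = d mod (q−1) = 35.
m₁ = c^(d_p) mod p: c ≡ 51 (mod 73), and 51^29 mod 73 = 22.
m₂ = c^(d_q) mod q: c ≡ 39 (mod 59), and 39^35 mod 59 = 14.
h = q_inv·(m₁ − m₂) mod p = 26·(22 − 14) mod 73 = 62.
m = m₂ + h·q = 14 + 62·59 = 3672.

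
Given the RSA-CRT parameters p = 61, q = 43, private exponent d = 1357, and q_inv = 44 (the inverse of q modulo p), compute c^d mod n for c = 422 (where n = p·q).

16

d_p = d mod (p−1) = 1357 mod 60 = 37; d_q = d mod (q−1) = 13.
m₁ = c^(d_p) mod p: c ≡ 56 (mod 61), and 56^37 mod 61 = 16.
m₂ = c^(d_q) mod q: c ≡ 35 (mod 43), and 35^13 mod 43 = 16.
h = q_inv·(m₁ − m₂) mod p = 44·(16 − 16) mod 61 = 0.
m = m₂ + h·q = 16 + 0·43 = 16.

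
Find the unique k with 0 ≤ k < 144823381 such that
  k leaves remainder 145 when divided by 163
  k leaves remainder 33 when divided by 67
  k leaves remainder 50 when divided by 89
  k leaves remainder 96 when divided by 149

The moduli are pairwise coprime; N = 163·67·89·149 = 144823381.
N/163 = 888487; 888487 ≡ 137 (mod 163); 137·94 ≡ 1, so inverse 94.
N/67 = 2161543; 2161543 ≡ 56 (mod 67); 56·6 ≡ 1, so inverse 6.
N/89 = 1627229; 1627229 ≡ 42 (mod 89); 42·53 ≡ 1, so inverse 53.
N/149 = 971969; 971969 ≡ 42 (mod 149); 42·110 ≡ 1, so inverse 110.
k ≡ 145·888487·94 + 33·2161543·6 + 50·1627229·53 + 96·971969·110 = 27114212814.
27114212814 mod 144823381 = 32240567.

32240567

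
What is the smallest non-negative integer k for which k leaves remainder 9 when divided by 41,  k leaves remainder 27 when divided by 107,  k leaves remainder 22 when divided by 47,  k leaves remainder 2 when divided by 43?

Combine the congruences pairwise.
From k ≡ 9 (mod 41) write k = 9 + 41t. Substituting into k ≡ 27 (mod 107) gives 41t ≡ 18 (mod 107), and since 41⁻¹ ≡ 47 (mod 107), t ≡ 97. Hence k ≡ 9 + 41·97 = 3986 (mod 4387).
From k ≡ 3986 (mod 4387) write k = 3986 + 4387t. Substituting into k ≡ 22 (mod 47) gives 4387t ≡ 31 (mod 47), and since 16⁻¹ ≡ 3 (mod 47), t ≡ 46. Hence k ≡ 3986 + 4387·46 = 205788 (mod 206189).
From k ≡ 205788 (mod 206189) write k = 205788 + 206189t. Substituting into k ≡ 2 (mod 43) gives 206189t ≡ 12 (mod 43), and since 4⁻¹ ≡ 11 (mod 43), t ≡ 3. Hence k ≡ 205788 + 206189·3 = 824355 (mod 8866127).

824355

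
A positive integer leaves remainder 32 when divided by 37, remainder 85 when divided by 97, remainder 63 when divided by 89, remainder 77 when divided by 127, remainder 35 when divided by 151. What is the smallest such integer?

The moduli are pairwise coprime; N = 37·97·89·127·151 = 6125536517.
N/37 = 165555041; 165555041 ≡ 21 (mod 37); 21·30 ≡ 1, so inverse 30.
N/97 = 63149861; 63149861 ≡ 48 (mod 97); 48·95 ≡ 1, so inverse 95.
N/89 = 68826253; 68826253 ≡ 61 (mod 89); 61·54 ≡ 1, so inverse 54.
N/127 = 48232571; 48232571 ≡ 3 (mod 127); 3·85 ≡ 1, so inverse 85.
N/151 = 40566467; 40566467 ≡ 15 (mod 151); 15·141 ≡ 1, so inverse 141.
t ≡ 32·165555041·30 + 85·63149861·95 + 63·68826253·54 + 77·48232571·85 + 35·40566467·141 = 1418892571481.
1418892571481 mod 6125536517 = 3893636054.

3893636054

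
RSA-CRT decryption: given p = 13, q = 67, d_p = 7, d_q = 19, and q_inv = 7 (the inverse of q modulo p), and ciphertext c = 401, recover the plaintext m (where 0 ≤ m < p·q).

m₁ = c^(d_p) mod p: c ≡ 11 (mod 13), and 11^7 mod 13 = 2.
m₂ = c^(d_q) mod q: c ≡ 66 (mod 67), and 66^19 mod 67 = 66.
h = q_inv·(m₁ − m₂) mod p = 7·(2 − 66) mod 13 = 7.
m = m₂ + h·q = 66 + 7·67 = 535.

535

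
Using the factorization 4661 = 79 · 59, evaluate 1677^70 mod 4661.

678

Mod 79: 1677 ≡ 18; 18^70 ≡ 46 (mod 79).
Mod 59: 1677 ≡ 25; by Fermat, exponent reduces to 70 mod 58 = 12; 25^12 ≡ 29 (mod 59).
Combine by CRT: x ≡ 46 (mod 79), x ≡ 29 (mod 59) ⇒ x ≡ 678 (mod 4661).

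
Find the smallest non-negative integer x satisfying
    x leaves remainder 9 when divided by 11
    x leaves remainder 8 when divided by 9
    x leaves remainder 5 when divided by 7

152

From x ≡ 9 (mod 11) write x = 9 + 11t. Substituting into x ≡ 8 (mod 9) gives 11t ≡ 8 (mod 9), and since 2⁻¹ ≡ 5 (mod 9), t ≡ 4. Hence x ≡ 9 + 11·4 = 53 (mod 99).
From x ≡ 53 (mod 99) write x = 53 + 99t. Substituting into x ≡ 5 (mod 7) gives 99t ≡ 1 (mod 7), and since 1⁻¹ ≡ 1 (mod 7), t ≡ 1. Hence x ≡ 53 + 99·1 = 152 (mod 693).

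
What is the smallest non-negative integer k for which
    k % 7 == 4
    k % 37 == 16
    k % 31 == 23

The moduli are pairwise coprime; N = 7·37·31 = 8029.
N/7 = 1147; 1147 ≡ 6 (mod 7); 6·6 ≡ 1, so inverse 6.
N/37 = 217; 217 ≡ 32 (mod 37); 32·22 ≡ 1, so inverse 22.
N/31 = 259; 259 ≡ 11 (mod 31); 11·17 ≡ 1, so inverse 17.
k ≡ 4·1147·6 + 16·217·22 + 23·259·17 = 205181.
205181 mod 8029 = 4456.

4456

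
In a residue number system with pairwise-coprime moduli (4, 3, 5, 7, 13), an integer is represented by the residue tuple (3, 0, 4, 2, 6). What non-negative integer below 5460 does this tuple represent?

Combine the congruences pairwise.
From x ≡ 3 (mod 4) write x = 3 + 4t. Substituting into x ≡ 0 (mod 3) gives 4t ≡ 0 (mod 3), and since 1⁻¹ ≡ 1 (mod 3), t ≡ 0. Hence x ≡ 3 + 4·0 = 3 (mod 12).
From x ≡ 3 (mod 12) write x = 3 + 12t. Substituting into x ≡ 4 (mod 5) gives 12t ≡ 1 (mod 5), and since 2⁻¹ ≡ 3 (mod 5), t ≡ 3. Hence x ≡ 3 + 12·3 = 39 (mod 60).
From x ≡ 39 (mod 60) write x = 39 + 60t. Substituting into x ≡ 2 (mod 7) gives 60t ≡ 5 (mod 7), and since 4⁻¹ ≡ 2 (mod 7), t ≡ 3. Hence x ≡ 39 + 60·3 = 219 (mod 420).
From x ≡ 219 (mod 420) write x = 219 + 420t. Substituting into x ≡ 6 (mod 13) gives 420t ≡ 8 (mod 13), and since 4⁻¹ ≡ 10 (mod 13), t ≡ 2. Hence x ≡ 219 + 420·2 = 1059 (mod 5460).

1059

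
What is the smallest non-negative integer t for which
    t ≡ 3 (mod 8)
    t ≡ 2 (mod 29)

147

Combine the congruences pairwise.
From t ≡ 3 (mod 8) write t = 3 + 8s. Substituting into t ≡ 2 (mod 29) gives 8s ≡ 28 (mod 29), and since 8⁻¹ ≡ 11 (mod 29), s ≡ 18. Hence t ≡ 3 + 8·18 = 147 (mod 232).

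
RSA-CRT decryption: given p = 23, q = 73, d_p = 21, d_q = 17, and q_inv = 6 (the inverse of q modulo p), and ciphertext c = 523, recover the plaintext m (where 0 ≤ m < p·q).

663

m₁ = c^(d_p) mod p: c ≡ 17 (mod 23), and 17^21 mod 23 = 19.
m₂ = c^(d_q) mod q: c ≡ 12 (mod 73), and 12^17 mod 73 = 6.
h = q_inv·(m₁ − m₂) mod p = 6·(19 − 6) mod 23 = 9.
m = m₂ + h·q = 6 + 9·73 = 663.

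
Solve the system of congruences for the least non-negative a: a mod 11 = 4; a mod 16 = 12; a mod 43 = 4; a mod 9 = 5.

From a ≡ 4 (mod 11) write a = 4 + 11t. Substituting into a ≡ 12 (mod 16) gives 11t ≡ 8 (mod 16), and since 11⁻¹ ≡ 3 (mod 16), t ≡ 8. Hence a ≡ 4 + 11·8 = 92 (mod 176).
From a ≡ 92 (mod 176) write a = 92 + 176t. Substituting into a ≡ 4 (mod 43) gives 176t ≡ 41 (mod 43), and since 4⁻¹ ≡ 11 (mod 43), t ≡ 21. Hence a ≡ 92 + 176·21 = 3788 (mod 7568).
From a ≡ 3788 (mod 7568) write a = 3788 + 7568t. Substituting into a ≡ 5 (mod 9) gives 7568t ≡ 6 (mod 9), and since 8⁻¹ ≡ 8 (mod 9), t ≡ 3. Hence a ≡ 3788 + 7568·3 = 26492 (mod 68112).

26492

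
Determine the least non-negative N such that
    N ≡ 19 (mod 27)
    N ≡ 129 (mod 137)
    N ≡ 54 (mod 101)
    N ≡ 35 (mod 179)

62424316

Combine the congruences pairwise.
From N ≡ 19 (mod 27) write N = 19 + 27t. Substituting into N ≡ 129 (mod 137) gives 27t ≡ 110 (mod 137), and since 27⁻¹ ≡ 66 (mod 137), t ≡ 136. Hence N ≡ 19 + 27·136 = 3691 (mod 3699).
From N ≡ 3691 (mod 3699) write N = 3691 + 3699t. Substituting into N ≡ 54 (mod 101) gives 3699t ≡ 100 (mod 101), and since 63⁻¹ ≡ 93 (mod 101), t ≡ 8. Hence N ≡ 3691 + 3699·8 = 33283 (mod 373599).
From N ≡ 33283 (mod 373599) write N = 33283 + 373599t. Substituting into N ≡ 35 (mod 179) gives 373599t ≡ 46 (mod 179), and since 26⁻¹ ≡ 62 (mod 179), t ≡ 167. Hence N ≡ 33283 + 373599·167 = 62424316 (mod 66874221).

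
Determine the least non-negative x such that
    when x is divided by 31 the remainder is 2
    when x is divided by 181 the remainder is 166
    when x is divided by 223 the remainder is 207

512215

From x ≡ 2 (mod 31) write x = 2 + 31t. Substituting into x ≡ 166 (mod 181) gives 31t ≡ 164 (mod 181), and since 31⁻¹ ≡ 146 (mod 181), t ≡ 52. Hence x ≡ 2 + 31·52 = 1614 (mod 5611).
From x ≡ 1614 (mod 5611) write x = 1614 + 5611t. Substituting into x ≡ 207 (mod 223) gives 5611t ≡ 154 (mod 223), and since 36⁻¹ ≡ 31 (mod 223), t ≡ 91. Hence x ≡ 1614 + 5611·91 = 512215 (mod 1251253).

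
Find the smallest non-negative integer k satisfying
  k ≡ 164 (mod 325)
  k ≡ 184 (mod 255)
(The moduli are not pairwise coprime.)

14464

gcd(325, 255) = 5 and 5 | (184 − 164), so the pair is consistent; merging gives k ≡ 14464 (mod 16575), where 16575 = lcm(325, 255).
The solution is unique modulo lcm(325, 255) = 16575.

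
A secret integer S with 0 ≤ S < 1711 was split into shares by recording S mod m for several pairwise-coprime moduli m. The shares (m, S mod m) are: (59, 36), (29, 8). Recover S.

From S ≡ 36 (mod 59) write S = 36 + 59t. Substituting into S ≡ 8 (mod 29) gives 59t ≡ 1 (mod 29), and since 1⁻¹ ≡ 1 (mod 29), t ≡ 1. Hence S ≡ 36 + 59·1 = 95 (mod 1711).

95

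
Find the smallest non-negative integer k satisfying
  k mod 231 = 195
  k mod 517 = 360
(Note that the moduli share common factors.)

9666

gcd(231, 517) = 11 and 11 | (360 − 195), so the pair is consistent; merging gives k ≡ 9666 (mod 10857), where 10857 = lcm(231, 517).
The solution is unique modulo lcm(231, 517) = 10857.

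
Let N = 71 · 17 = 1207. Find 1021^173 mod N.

Mod 71: 1021 ≡ 27; by Fermat, exponent reduces to 173 mod 70 = 33; 27^33 ≡ 15 (mod 71).
Mod 17: 1021 ≡ 1; by Fermat, exponent reduces to 173 mod 16 = 13; 1^13 ≡ 1 (mod 17).
Combine by CRT: x ≡ 15 (mod 71), x ≡ 1 (mod 17) ⇒ x ≡ 86 (mod 1207).

86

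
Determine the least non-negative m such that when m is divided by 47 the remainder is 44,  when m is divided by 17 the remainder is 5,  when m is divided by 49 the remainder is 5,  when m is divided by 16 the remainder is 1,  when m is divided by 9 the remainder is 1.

2542321

Combine the congruences pairwise.
From m ≡ 44 (mod 47) write m = 44 + 47t. Substituting into m ≡ 5 (mod 17) gives 47t ≡ 12 (mod 17), and since 13⁻¹ ≡ 4 (mod 17), t ≡ 14. Hence m ≡ 44 + 47·14 = 702 (mod 799).
From m ≡ 702 (mod 799) write m = 702 + 799t. Substituting into m ≡ 5 (mod 49) gives 799t ≡ 38 (mod 49), and since 15⁻¹ ≡ 36 (mod 49), t ≡ 45. Hence m ≡ 702 + 799·45 = 36657 (mod 39151).
From m ≡ 36657 (mod 39151) write m = 36657 + 39151t. Substituting into m ≡ 1 (mod 16) gives 39151t ≡ 0 (mod 16), and since 15⁻¹ ≡ 15 (mod 16), t ≡ 0. Hence m ≡ 36657 + 39151·0 = 36657 (mod 626416).
From m ≡ 36657 (mod 626416) write m = 36657 + 626416t. Substituting into m ≡ 1 (mod 9) gives 626416t ≡ 1 (mod 9), and since 7⁻¹ ≡ 4 (mod 9), t ≡ 4. Hence m ≡ 36657 + 626416·4 = 2542321 (mod 5637744).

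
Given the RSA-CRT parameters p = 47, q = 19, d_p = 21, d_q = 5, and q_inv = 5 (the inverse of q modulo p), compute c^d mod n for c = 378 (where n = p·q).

m₁ = c^(d_p) mod p: c ≡ 2 (mod 47), and 2^21 mod 47 = 12.
m₂ = c^(d_q) mod q: c ≡ 17 (mod 19), and 17^5 mod 19 = 6.
h = q_inv·(m₁ − m₂) mod p = 5·(12 − 6) mod 47 = 30.
m = m₂ + h·q = 6 + 30·19 = 576.

576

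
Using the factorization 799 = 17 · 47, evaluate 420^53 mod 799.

Mod 17: 420 ≡ 12; by Fermat, exponent reduces to 53 mod 16 = 5; 12^5 ≡ 3 (mod 17).
Mod 47: 420 ≡ 44; by Fermat, exponent reduces to 53 mod 46 = 7; 44^7 ≡ 22 (mod 47).
Combine by CRT: x ≡ 3 (mod 17), x ≡ 22 (mod 47) ⇒ x ≡ 445 (mod 799).

445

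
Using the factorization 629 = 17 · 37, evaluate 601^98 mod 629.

Mod 17: 601 ≡ 6; by Fermat, exponent reduces to 98 mod 16 = 2; 6^2 ≡ 2 (mod 17).
Mod 37: 601 ≡ 9; by Fermat, exponent reduces to 98 mod 36 = 26; 9^26 ≡ 33 (mod 37).
Combine by CRT: x ≡ 2 (mod 17), x ≡ 33 (mod 37) ⇒ x ≡ 70 (mod 629).

70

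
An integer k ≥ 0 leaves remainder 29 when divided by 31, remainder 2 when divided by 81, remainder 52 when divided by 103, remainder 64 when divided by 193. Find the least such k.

21448154

From k ≡ 29 (mod 31) write k = 29 + 31t. Substituting into k ≡ 2 (mod 81) gives 31t ≡ 54 (mod 81), and since 31⁻¹ ≡ 34 (mod 81), t ≡ 54. Hence k ≡ 29 + 31·54 = 1703 (mod 2511).
From k ≡ 1703 (mod 2511) write k = 1703 + 2511t. Substituting into k ≡ 52 (mod 103) gives 2511t ≡ 100 (mod 103), and since 39⁻¹ ≡ 37 (mod 103), t ≡ 95. Hence k ≡ 1703 + 2511·95 = 240248 (mod 258633).
From k ≡ 240248 (mod 258633) write k = 240248 + 258633t. Substituting into k ≡ 64 (mod 193) gives 258633t ≡ 101 (mod 193), and since 13⁻¹ ≡ 104 (mod 193), t ≡ 82. Hence k ≡ 240248 + 258633·82 = 21448154 (mod 49916169).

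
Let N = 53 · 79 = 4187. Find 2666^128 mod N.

2697

Mod 53: 2666 ≡ 16; by Fermat, exponent reduces to 128 mod 52 = 24; 16^24 ≡ 47 (mod 53).
Mod 79: 2666 ≡ 59; by Fermat, exponent reduces to 128 mod 78 = 50; 59^50 ≡ 11 (mod 79).
Combine by CRT: x ≡ 47 (mod 53), x ≡ 11 (mod 79) ⇒ x ≡ 2697 (mod 4187).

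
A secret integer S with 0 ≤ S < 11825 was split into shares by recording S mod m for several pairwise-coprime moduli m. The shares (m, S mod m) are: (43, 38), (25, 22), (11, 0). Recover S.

1672

From S ≡ 38 (mod 43) write S = 38 + 43t. Substituting into S ≡ 22 (mod 25) gives 43t ≡ 9 (mod 25), and since 18⁻¹ ≡ 7 (mod 25), t ≡ 13. Hence S ≡ 38 + 43·13 = 597 (mod 1075).
From S ≡ 597 (mod 1075) write S = 597 + 1075t. Substituting into S ≡ 0 (mod 11) gives 1075t ≡ 8 (mod 11), and since 8⁻¹ ≡ 7 (mod 11), t ≡ 1. Hence S ≡ 597 + 1075·1 = 1672 (mod 11825).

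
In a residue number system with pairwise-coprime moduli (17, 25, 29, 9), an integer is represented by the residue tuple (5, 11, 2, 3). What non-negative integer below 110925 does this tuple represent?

The moduli are pairwise coprime; N = 17·25·29·9 = 110925.
N/17 = 6525; 6525 ≡ 14 (mod 17); 14·11 ≡ 1, so inverse 11.
N/25 = 4437; 4437 ≡ 12 (mod 25); 12·23 ≡ 1, so inverse 23.
N/29 = 3825; 3825 ≡ 26 (mod 29); 26·19 ≡ 1, so inverse 19.
N/9 = 12325; 12325 ≡ 4 (mod 9); 4·7 ≡ 1, so inverse 7.
x ≡ 5·6525·11 + 11·4437·23 + 2·3825·19 + 3·12325·7 = 1885611.
1885611 mod 110925 = 110811.

110811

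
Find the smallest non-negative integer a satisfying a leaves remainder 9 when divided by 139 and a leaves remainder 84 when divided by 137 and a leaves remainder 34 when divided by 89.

167087

From a ≡ 9 (mod 139) write a = 9 + 139t. Substituting into a ≡ 84 (mod 137) gives 139t ≡ 75 (mod 137), and since 2⁻¹ ≡ 69 (mod 137), t ≡ 106. Hence a ≡ 9 + 139·106 = 14743 (mod 19043).
From a ≡ 14743 (mod 19043) write a = 14743 + 19043t. Substituting into a ≡ 34 (mod 89) gives 19043t ≡ 65 (mod 89), and since 86⁻¹ ≡ 59 (mod 89), t ≡ 8. Hence a ≡ 14743 + 19043·8 = 167087 (mod 1694827).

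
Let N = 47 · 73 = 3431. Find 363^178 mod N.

Mod 47: 363 ≡ 34; by Fermat, exponent reduces to 178 mod 46 = 40; 34^40 ≡ 16 (mod 47).
Mod 73: 363 ≡ 71; by Fermat, exponent reduces to 178 mod 72 = 34; 71^34 ≡ 55 (mod 73).
Combine by CRT: x ≡ 16 (mod 47), x ≡ 55 (mod 73) ⇒ x ≡ 1661 (mod 3431).

1661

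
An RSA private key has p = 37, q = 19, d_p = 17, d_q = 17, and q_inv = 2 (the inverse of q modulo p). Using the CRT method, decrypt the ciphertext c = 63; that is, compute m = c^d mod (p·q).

491

m₁ = c^(d_p) mod p: c ≡ 26 (mod 37), and 26^17 mod 37 = 10.
m₂ = c^(d_q) mod q: c ≡ 6 (mod 19), and 6^17 mod 19 = 16.
h = q_inv·(m₁ − m₂) mod p = 2·(10 − 16) mod 37 = 25.
m = m₂ + h·q = 16 + 25·19 = 491.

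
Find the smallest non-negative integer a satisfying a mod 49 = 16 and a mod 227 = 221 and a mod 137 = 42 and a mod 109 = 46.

From a ≡ 16 (mod 49) write a = 16 + 49t. Substituting into a ≡ 221 (mod 227) gives 49t ≡ 205 (mod 227), and since 49⁻¹ ≡ 139 (mod 227), t ≡ 120. Hence a ≡ 16 + 49·120 = 5896 (mod 11123).
From a ≡ 5896 (mod 11123) write a = 5896 + 11123t. Substituting into a ≡ 42 (mod 137) gives 11123t ≡ 37 (mod 137), and since 26⁻¹ ≡ 58 (mod 137), t ≡ 91. Hence a ≡ 5896 + 11123·91 = 1018089 (mod 1523851).
From a ≡ 1018089 (mod 1523851) write a = 1018089 + 1523851t. Substituting into a ≡ 46 (mod 109) gives 1523851t ≡ 17 (mod 109), and since 31⁻¹ ≡ 102 (mod 109), t ≡ 99. Hence a ≡ 1018089 + 1523851·99 = 151879338 (mod 166099759).

151879338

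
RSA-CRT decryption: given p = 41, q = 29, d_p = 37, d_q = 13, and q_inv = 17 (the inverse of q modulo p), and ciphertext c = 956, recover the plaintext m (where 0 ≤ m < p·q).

463

m₁ = c^(d_p) mod p: c ≡ 13 (mod 41), and 13^37 mod 41 = 12.
m₂ = c^(d_q) mod q: c ≡ 28 (mod 29), and 28^13 mod 29 = 28.
h = q_inv·(m₁ − m₂) mod p = 17·(12 − 28) mod 41 = 15.
m = m₂ + h·q = 28 + 15·29 = 463.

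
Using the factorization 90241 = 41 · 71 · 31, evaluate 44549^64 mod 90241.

22894

Mod 41: 44549 ≡ 23; by Fermat, exponent reduces to 64 mod 40 = 24; 23^24 ≡ 16 (mod 41).
Mod 71: 44549 ≡ 32; 32^64 ≡ 32 (mod 71).
Mod 31: 44549 ≡ 2; by Fermat, exponent reduces to 64 mod 30 = 4; 2^4 ≡ 16 (mod 31).
Combine by CRT: x ≡ 16 (mod 41), x ≡ 32 (mod 71), x ≡ 16 (mod 31) ⇒ x ≡ 22894 (mod 90241).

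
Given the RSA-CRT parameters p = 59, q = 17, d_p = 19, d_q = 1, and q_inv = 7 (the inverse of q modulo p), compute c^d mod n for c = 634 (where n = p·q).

m₁ = c^(d_p) mod p: c ≡ 44 (mod 59), and 44^19 mod 59 = 31.
m₂ = c^(d_q) mod q: c ≡ 5 (mod 17), and 5^1 mod 17 = 5.
h = q_inv·(m₁ − m₂) mod p = 7·(31 − 5) mod 59 = 5.
m = m₂ + h·q = 5 + 5·17 = 90.

90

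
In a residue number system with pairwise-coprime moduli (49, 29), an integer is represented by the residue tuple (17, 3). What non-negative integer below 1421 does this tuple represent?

409

From x ≡ 17 (mod 49) write x = 17 + 49t. Substituting into x ≡ 3 (mod 29) gives 49t ≡ 15 (mod 29), and since 20⁻¹ ≡ 16 (mod 29), t ≡ 8. Hence x ≡ 17 + 49·8 = 409 (mod 1421).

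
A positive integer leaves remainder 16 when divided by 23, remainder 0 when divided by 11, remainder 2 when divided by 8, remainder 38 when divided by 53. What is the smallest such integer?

Combine the congruences pairwise.
From N ≡ 16 (mod 23) write N = 16 + 23t. Substituting into N ≡ 0 (mod 11) gives 23t ≡ 6 (mod 11), and since 1⁻¹ ≡ 1 (mod 11), t ≡ 6. Hence N ≡ 16 + 23·6 = 154 (mod 253).
From N ≡ 154 (mod 253) write N = 154 + 253t. Substituting into N ≡ 2 (mod 8) gives 253t ≡ 0 (mod 8), and since 5⁻¹ ≡ 5 (mod 8), t ≡ 0. Hence N ≡ 154 + 253·0 = 154 (mod 2024).
From N ≡ 154 (mod 2024) write N = 154 + 2024t. Substituting into N ≡ 38 (mod 53) gives 2024t ≡ 43 (mod 53), and since 10⁻¹ ≡ 16 (mod 53), t ≡ 52. Hence N ≡ 154 + 2024·52 = 105402 (mod 107272).

105402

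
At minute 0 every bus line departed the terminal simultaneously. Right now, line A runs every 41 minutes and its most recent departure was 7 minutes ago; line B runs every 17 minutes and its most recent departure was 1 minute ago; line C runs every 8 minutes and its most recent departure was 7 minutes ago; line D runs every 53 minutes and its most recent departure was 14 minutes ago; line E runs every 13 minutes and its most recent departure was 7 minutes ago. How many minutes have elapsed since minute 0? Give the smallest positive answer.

From t ≡ 7 (mod 41) write t = 7 + 41s. Substituting into t ≡ 1 (mod 17) gives 41s ≡ 11 (mod 17), and since 7⁻¹ ≡ 5 (mod 17), s ≡ 4. Hence t ≡ 7 + 41·4 = 171 (mod 697).
From t ≡ 171 (mod 697) write t = 171 + 697s. Substituting into t ≡ 7 (mod 8) gives 697s ≡ 4 (mod 8), and since 1⁻¹ ≡ 1 (mod 8), s ≡ 4. Hence t ≡ 171 + 697·4 = 2959 (mod 5576).
From t ≡ 2959 (mod 5576) write t = 2959 + 5576s. Substituting into t ≡ 14 (mod 53) gives 5576s ≡ 23 (mod 53), and since 11⁻¹ ≡ 29 (mod 53), s ≡ 31. Hence t ≡ 2959 + 5576·31 = 175815 (mod 295528).
From t ≡ 175815 (mod 295528) write t = 175815 + 295528s. Substituting into t ≡ 7 (mod 13) gives 295528s ≡ 4 (mod 13), and since 12⁻¹ ≡ 12 (mod 13), s ≡ 9. Hence t ≡ 175815 + 295528·9 = 2835567 (mod 3841864).

2835567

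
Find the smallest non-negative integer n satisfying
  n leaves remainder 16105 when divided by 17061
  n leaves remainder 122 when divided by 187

272020

gcd(17061, 187) = 11 and 11 | (122 − 16105), so the pair is consistent; merging gives n ≡ 272020 (mod 290037), where 290037 = lcm(17061, 187).
The solution is unique modulo lcm(17061, 187) = 290037.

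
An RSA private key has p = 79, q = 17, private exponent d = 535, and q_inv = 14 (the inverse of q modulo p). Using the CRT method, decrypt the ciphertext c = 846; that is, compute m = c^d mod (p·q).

d_p = d mod (p−1) = 535 mod 78 = 67; d_q = d mod (q−1) = 7.
m₁ = c^(d_p) mod p: c ≡ 56 (mod 79), and 56^67 mod 79 = 56.
m₂ = c^(d_q) mod q: c ≡ 13 (mod 17), and 13^7 mod 17 = 4.
h = q_inv·(m₁ − m₂) mod p = 14·(56 − 4) mod 79 = 17.
m = m₂ + h·q = 4 + 17·17 = 293.

293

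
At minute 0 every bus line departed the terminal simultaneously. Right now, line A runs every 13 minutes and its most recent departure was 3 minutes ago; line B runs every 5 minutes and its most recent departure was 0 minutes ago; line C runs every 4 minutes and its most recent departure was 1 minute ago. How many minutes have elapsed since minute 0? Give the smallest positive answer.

185

From t ≡ 3 (mod 13) write t = 3 + 13s. Substituting into t ≡ 0 (mod 5) gives 13s ≡ 2 (mod 5), and since 3⁻¹ ≡ 2 (mod 5), s ≡ 4. Hence t ≡ 3 + 13·4 = 55 (mod 65).
From t ≡ 55 (mod 65) write t = 55 + 65s. Substituting into t ≡ 1 (mod 4) gives 65s ≡ 2 (mod 4), and since 1⁻¹ ≡ 1 (mod 4), s ≡ 2. Hence t ≡ 55 + 65·2 = 185 (mod 260).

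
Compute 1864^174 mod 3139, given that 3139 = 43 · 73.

441

Mod 43: 1864 ≡ 15; by Fermat, exponent reduces to 174 mod 42 = 6; 15^6 ≡ 11 (mod 43).
Mod 73: 1864 ≡ 39; by Fermat, exponent reduces to 174 mod 72 = 30; 39^30 ≡ 3 (mod 73).
Combine by CRT: x ≡ 11 (mod 43), x ≡ 3 (mod 73) ⇒ x ≡ 441 (mod 3139).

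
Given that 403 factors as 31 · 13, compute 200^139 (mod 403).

Mod 31: 200 ≡ 14; by Fermat, exponent reduces to 139 mod 30 = 19; 14^19 ≡ 7 (mod 31).
Mod 13: 200 ≡ 5; by Fermat, exponent reduces to 139 mod 12 = 7; 5^7 ≡ 8 (mod 13).
Combine by CRT: x ≡ 7 (mod 31), x ≡ 8 (mod 13) ⇒ x ≡ 255 (mod 403).

255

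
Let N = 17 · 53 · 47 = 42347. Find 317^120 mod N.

Mod 17: 317 ≡ 11; by Fermat, exponent reduces to 120 mod 16 = 8; 11^8 ≡ 16 (mod 17).
Mod 53: 317 ≡ 52; by Fermat, exponent reduces to 120 mod 52 = 16; 52^16 ≡ 1 (mod 53).
Mod 47: 317 ≡ 35; by Fermat, exponent reduces to 120 mod 46 = 28; 35^28 ≡ 14 (mod 47).
Combine by CRT: x ≡ 16 (mod 17), x ≡ 1 (mod 53), x ≡ 14 (mod 47) ⇒ x ≡ 17968 (mod 42347).

17968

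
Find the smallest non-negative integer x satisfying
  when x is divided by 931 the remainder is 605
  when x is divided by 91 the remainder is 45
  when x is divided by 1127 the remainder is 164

gcd(931, 91) = 7 and 7 | (45 − 605), so the pair is consistent; merging gives x ≡ 8053 (mod 12103), where 12103 = lcm(931, 91).
gcd(12103, 1127) = 49 and 49 | (164 − 8053), so the pair is consistent; merging gives x ≡ 8053 (mod 278369), where 278369 = lcm(12103, 1127).
The solution is unique modulo lcm(931, 91, 1127) = 278369.

8053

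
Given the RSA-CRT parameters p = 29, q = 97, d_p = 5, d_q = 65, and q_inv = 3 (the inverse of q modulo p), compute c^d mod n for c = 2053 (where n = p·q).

m₁ = c^(d_p) mod p: c ≡ 23 (mod 29), and 23^5 mod 29 = 25.
m₂ = c^(d_q) mod q: c ≡ 16 (mod 97), and 16^65 mod 97 = 6.
h = q_inv·(m₁ − m₂) mod p = 3·(25 − 6) mod 29 = 28.
m = m₂ + h·q = 6 + 28·97 = 2722.

2722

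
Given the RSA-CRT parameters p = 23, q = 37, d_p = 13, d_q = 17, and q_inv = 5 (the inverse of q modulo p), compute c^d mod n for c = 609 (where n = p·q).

m₁ = c^(d_p) mod p: c ≡ 11 (mod 23), and 11^13 mod 23 = 17.
m₂ = c^(d_q) mod q: c ≡ 17 (mod 37), and 17^17 mod 37 = 13.
h = q_inv·(m₁ − m₂) mod p = 5·(17 − 13) mod 23 = 20.
m = m₂ + h·q = 13 + 20·37 = 753.

753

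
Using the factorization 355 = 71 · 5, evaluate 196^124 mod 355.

96

Mod 71: 196 ≡ 54; by Fermat, exponent reduces to 124 mod 70 = 54; 54^54 ≡ 25 (mod 71).
Mod 5: 196 ≡ 1; since 4 | 124, by Fermat 1^124 ≡ 1 (mod 5).
Combine by CRT: x ≡ 25 (mod 71), x ≡ 1 (mod 5) ⇒ x ≡ 96 (mod 355).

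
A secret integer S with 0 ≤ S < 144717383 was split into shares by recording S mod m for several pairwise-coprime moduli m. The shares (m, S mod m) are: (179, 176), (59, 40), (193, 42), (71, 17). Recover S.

92375632

The moduli are pairwise coprime; N = 179·59·193·71 = 144717383.
N/179 = 808477; 808477 ≡ 113 (mod 179); 113·160 ≡ 1, so inverse 160.
N/59 = 2452837; 2452837 ≡ 30 (mod 59); 30·2 ≡ 1, so inverse 2.
N/193 = 749831; 749831 ≡ 26 (mod 193); 26·52 ≡ 1, so inverse 52.
N/71 = 2038273; 2038273 ≡ 5 (mod 71); 5·57 ≡ 1, so inverse 57.
S ≡ 176·808477·160 + 40·2452837·2 + 42·749831·52 + 17·2038273·57 = 26575656721.
26575656721 mod 144717383 = 92375632.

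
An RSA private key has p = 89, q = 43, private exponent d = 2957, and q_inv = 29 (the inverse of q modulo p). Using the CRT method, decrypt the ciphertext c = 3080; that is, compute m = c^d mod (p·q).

204

d_p = d mod (p−1) = 2957 mod 88 = 53; d_q = d mod (q−1) = 17.
m₁ = c^(d_p) mod p: c ≡ 54 (mod 89), and 54^53 mod 89 = 26.
m₂ = c^(d_q) mod q: c ≡ 27 (mod 43), and 27^17 mod 43 = 32.
h = q_inv·(m₁ − m₂) mod p = 29·(26 − 32) mod 89 = 4.
m = m₂ + h·q = 32 + 4·43 = 204.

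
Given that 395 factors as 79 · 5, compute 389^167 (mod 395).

Mod 79: 389 ≡ 73; by Fermat, exponent reduces to 167 mod 78 = 11; 73^11 ≡ 16 (mod 79).
Mod 5: 389 ≡ 4; by Fermat, exponent reduces to 167 mod 4 = 3; 4^3 ≡ 4 (mod 5).
Combine by CRT: x ≡ 16 (mod 79), x ≡ 4 (mod 5) ⇒ x ≡ 174 (mod 395).

174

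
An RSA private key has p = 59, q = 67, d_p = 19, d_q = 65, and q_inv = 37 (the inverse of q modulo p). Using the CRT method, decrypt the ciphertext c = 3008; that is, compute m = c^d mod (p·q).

1828

m₁ = c^(d_p) mod p: c ≡ 58 (mod 59), and 58^19 mod 59 = 58.
m₂ = c^(d_q) mod q: c ≡ 60 (mod 67), and 60^65 mod 67 = 19.
h = q_inv·(m₁ − m₂) mod p = 37·(58 − 19) mod 59 = 27.
m = m₂ + h·q = 19 + 27·67 = 1828.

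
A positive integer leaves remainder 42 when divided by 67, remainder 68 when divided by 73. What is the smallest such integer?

From t ≡ 42 (mod 67) write t = 42 + 67s. Substituting into t ≡ 68 (mod 73) gives 67s ≡ 26 (mod 73), and since 67⁻¹ ≡ 12 (mod 73), s ≡ 20. Hence t ≡ 42 + 67·20 = 1382 (mod 4891).

1382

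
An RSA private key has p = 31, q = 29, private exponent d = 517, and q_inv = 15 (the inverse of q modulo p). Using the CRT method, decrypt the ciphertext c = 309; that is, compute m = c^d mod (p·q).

d_p = d mod (p−1) = 517 mod 30 = 7; d_q = d mod (q−1) = 13.
m₁ = c^(d_p) mod p: c ≡ 30 (mod 31), and 30^7 mod 31 = 30.
m₂ = c^(d_q) mod q: c ≡ 19 (mod 29), and 19^13 mod 29 = 3.
h = q_inv·(m₁ − m₂) mod p = 15·(30 − 3) mod 31 = 2.
m = m₂ + h·q = 3 + 2·29 = 61.

61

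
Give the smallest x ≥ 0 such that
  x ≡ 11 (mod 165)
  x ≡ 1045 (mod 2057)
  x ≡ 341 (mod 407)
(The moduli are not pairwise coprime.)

696311

gcd(165, 2057) = 11 and 11 | (1045 − 11), so the pair is consistent; merging gives x ≡ 17501 (mod 30855), where 30855 = lcm(165, 2057).
gcd(30855, 407) = 11 and 11 | (341 − 17501), so the pair is consistent; merging gives x ≡ 696311 (mod 1141635), where 1141635 = lcm(30855, 407).
The solution is unique modulo lcm(165, 2057, 407) = 1141635.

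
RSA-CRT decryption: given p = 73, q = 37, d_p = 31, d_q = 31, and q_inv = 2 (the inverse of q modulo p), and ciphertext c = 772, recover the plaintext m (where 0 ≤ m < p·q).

531

m₁ = c^(d_p) mod p: c ≡ 42 (mod 73), and 42^31 mod 73 = 20.
m₂ = c^(d_q) mod q: c ≡ 32 (mod 37), and 32^31 mod 37 = 13.
h = q_inv·(m₁ − m₂) mod p = 2·(20 − 13) mod 73 = 14.
m = m₂ + h·q = 13 + 14·37 = 531.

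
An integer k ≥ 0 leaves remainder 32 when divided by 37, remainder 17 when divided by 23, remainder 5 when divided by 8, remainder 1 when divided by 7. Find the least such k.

21085

The moduli are pairwise coprime; N = 37·23·8·7 = 47656.
N/37 = 1288; 1288 ≡ 30 (mod 37); 30·21 ≡ 1, so inverse 21.
N/23 = 2072; 2072 ≡ 2 (mod 23); 2·12 ≡ 1, so inverse 12.
N/8 = 5957; 5957 ≡ 5 (mod 8); 5·5 ≡ 1, so inverse 5.
N/7 = 6808; 6808 ≡ 4 (mod 7); 4·2 ≡ 1, so inverse 2.
k ≡ 32·1288·21 + 17·2072·12 + 5·5957·5 + 1·6808·2 = 1450765.
1450765 mod 47656 = 21085.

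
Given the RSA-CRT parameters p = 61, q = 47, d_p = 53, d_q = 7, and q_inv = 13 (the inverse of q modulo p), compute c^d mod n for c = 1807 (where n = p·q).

m₁ = c^(d_p) mod p: c ≡ 38 (mod 61), and 38^53 mod 61 = 28.
m₂ = c^(d_q) mod q: c ≡ 21 (mod 47), and 21^7 mod 47 = 37.
h = q_inv·(m₁ − m₂) mod p = 13·(28 − 37) mod 61 = 5.
m = m₂ + h·q = 37 + 5·47 = 272.

272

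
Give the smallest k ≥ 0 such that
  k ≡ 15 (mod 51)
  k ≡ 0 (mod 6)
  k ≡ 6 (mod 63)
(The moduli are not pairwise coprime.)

1392

gcd(51, 6) = 3 and 3 | (0 − 15), so the pair is consistent; merging gives k ≡ 66 (mod 102), where 102 = lcm(51, 6).
gcd(102, 63) = 3 and 3 | (6 − 66), so the pair is consistent; merging gives k ≡ 1392 (mod 2142), where 2142 = lcm(102, 63).
The solution is unique modulo lcm(51, 6, 63) = 2142.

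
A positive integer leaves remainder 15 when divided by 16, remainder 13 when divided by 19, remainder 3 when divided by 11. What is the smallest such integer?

From t ≡ 15 (mod 16) write t = 15 + 16s. Substituting into t ≡ 13 (mod 19) gives 16s ≡ 17 (mod 19), and since 16⁻¹ ≡ 6 (mod 19), s ≡ 7. Hence t ≡ 15 + 16·7 = 127 (mod 304).
From t ≡ 127 (mod 304) write t = 127 + 304s. Substituting into t ≡ 3 (mod 11) gives 304s ≡ 8 (mod 11), and since 7⁻¹ ≡ 8 (mod 11), s ≡ 9. Hence t ≡ 127 + 304·9 = 2863 (mod 3344).

2863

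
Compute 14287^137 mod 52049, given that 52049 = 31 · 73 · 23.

8292

Mod 31: 14287 ≡ 27; by Fermat, exponent reduces to 137 mod 30 = 17; 27^17 ≡ 15 (mod 31).
Mod 73: 14287 ≡ 52; by Fermat, exponent reduces to 137 mod 72 = 65; 52^65 ≡ 43 (mod 73).
Mod 23: 14287 ≡ 4; by Fermat, exponent reduces to 137 mod 22 = 5; 4^5 ≡ 12 (mod 23).
Combine by CRT: x ≡ 15 (mod 31), x ≡ 43 (mod 73), x ≡ 12 (mod 23) ⇒ x ≡ 8292 (mod 52049).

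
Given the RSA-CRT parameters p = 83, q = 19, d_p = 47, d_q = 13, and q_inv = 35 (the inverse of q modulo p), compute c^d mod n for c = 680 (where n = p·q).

675

m₁ = c^(d_p) mod p: c ≡ 16 (mod 83), and 16^47 mod 83 = 11.
m₂ = c^(d_q) mod q: c ≡ 15 (mod 19), and 15^13 mod 19 = 10.
h = q_inv·(m₁ − m₂) mod p = 35·(11 − 10) mod 83 = 35.
m = m₂ + h·q = 10 + 35·19 = 675.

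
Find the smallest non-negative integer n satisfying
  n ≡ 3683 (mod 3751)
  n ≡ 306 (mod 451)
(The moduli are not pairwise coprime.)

116213

Combine the congruences pairwise.
gcd(3751, 451) = 11 and 11 | (306 − 3683), so the pair is consistent; merging gives n ≡ 116213 (mod 153791), where 153791 = lcm(3751, 451).
The solution is unique modulo lcm(3751, 451) = 153791.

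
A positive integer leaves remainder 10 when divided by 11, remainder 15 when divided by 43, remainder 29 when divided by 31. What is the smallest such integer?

From n ≡ 10 (mod 11) write n = 10 + 11t. Substituting into n ≡ 15 (mod 43) gives 11t ≡ 5 (mod 43), and since 11⁻¹ ≡ 4 (mod 43), t ≡ 20. Hence n ≡ 10 + 11·20 = 230 (mod 473).
From n ≡ 230 (mod 473) write n = 230 + 473t. Substituting into n ≡ 29 (mod 31) gives 473t ≡ 16 (mod 31), and since 8⁻¹ ≡ 4 (mod 31), t ≡ 2. Hence n ≡ 230 + 473·2 = 1176 (mod 14663).

1176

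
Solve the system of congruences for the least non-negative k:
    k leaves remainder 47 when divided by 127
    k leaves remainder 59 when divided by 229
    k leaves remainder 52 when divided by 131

The moduli are pairwise coprime; N = 127·229·131 = 3809873.
N/127 = 29999; 29999 ≡ 27 (mod 127); 27·80 ≡ 1, so inverse 80.
N/229 = 16637; 16637 ≡ 149 (mod 229); 149·83 ≡ 1, so inverse 83.
N/131 = 29083; 29083 ≡ 1 (mod 131), inverse 1.
k ≡ 47·29999·80 + 59·16637·83 + 52·29083·1 = 195779945.
195779945 mod 3809873 = 1476422.

1476422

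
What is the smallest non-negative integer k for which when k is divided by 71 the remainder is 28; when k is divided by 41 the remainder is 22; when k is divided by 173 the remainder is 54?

489644

The moduli are pairwise coprime; N = 71·41·173 = 503603.
N/71 = 7093; 7093 ≡ 64 (mod 71); 64·10 ≡ 1, so inverse 10.
N/41 = 12283; 12283 ≡ 24 (mod 41); 24·12 ≡ 1, so inverse 12.
N/173 = 2911; 2911 ≡ 143 (mod 173); 143·98 ≡ 1, so inverse 98.
k ≡ 28·7093·10 + 22·12283·12 + 54·2911·98 = 20633764.
20633764 mod 503603 = 489644.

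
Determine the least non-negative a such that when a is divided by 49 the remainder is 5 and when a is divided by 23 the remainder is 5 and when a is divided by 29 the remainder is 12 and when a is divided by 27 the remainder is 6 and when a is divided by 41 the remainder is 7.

34927989

From a ≡ 5 (mod 49) write a = 5 + 49t. Substituting into a ≡ 5 (mod 23) gives 49t ≡ 0 (mod 23), and since 3⁻¹ ≡ 8 (mod 23), t ≡ 0. Hence a ≡ 5 + 49·0 = 5 (mod 1127).
From a ≡ 5 (mod 1127) write a = 5 + 1127t. Substituting into a ≡ 12 (mod 29) gives 1127t ≡ 7 (mod 29), and since 25⁻¹ ≡ 7 (mod 29), t ≡ 20. Hence a ≡ 5 + 1127·20 = 22545 (mod 32683).
From a ≡ 22545 (mod 32683) write a = 22545 + 32683t. Substituting into a ≡ 6 (mod 27) gives 32683t ≡ 6 (mod 27), and since 13⁻¹ ≡ 25 (mod 27), t ≡ 15. Hence a ≡ 22545 + 32683·15 = 512790 (mod 882441).
From a ≡ 512790 (mod 882441) write a = 512790 + 882441t. Substituting into a ≡ 7 (mod 41) gives 882441t ≡ 4 (mod 41), and since 39⁻¹ ≡ 20 (mod 41), t ≡ 39. Hence a ≡ 512790 + 882441·39 = 34927989 (mod 36180081).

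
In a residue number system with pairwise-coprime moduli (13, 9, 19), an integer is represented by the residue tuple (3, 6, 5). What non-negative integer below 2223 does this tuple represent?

From x ≡ 3 (mod 13) write x = 3 + 13t. Substituting into x ≡ 6 (mod 9) gives 13t ≡ 3 (mod 9), and since 4⁻¹ ≡ 7 (mod 9), t ≡ 3. Hence x ≡ 3 + 13·3 = 42 (mod 117).
From x ≡ 42 (mod 117) write x = 42 + 117t. Substituting into x ≡ 5 (mod 19) gives 117t ≡ 1 (mod 19), and since 3⁻¹ ≡ 13 (mod 19), t ≡ 13. Hence x ≡ 42 + 117·13 = 1563 (mod 2223).

1563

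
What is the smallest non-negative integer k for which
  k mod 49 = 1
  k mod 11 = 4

Combine the congruences pairwise.
From k ≡ 1 (mod 49) write k = 1 + 49t. Substituting into k ≡ 4 (mod 11) gives 49t ≡ 3 (mod 11), and since 5⁻¹ ≡ 9 (mod 11), t ≡ 5. Hence k ≡ 1 + 49·5 = 246 (mod 539).

246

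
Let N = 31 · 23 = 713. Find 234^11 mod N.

208

Mod 31: 234 ≡ 17; 17^11 ≡ 22 (mod 31).
Mod 23: 234 ≡ 4; 4^11 ≡ 1 (mod 23).
Combine by CRT: x ≡ 22 (mod 31), x ≡ 1 (mod 23) ⇒ x ≡ 208 (mod 713).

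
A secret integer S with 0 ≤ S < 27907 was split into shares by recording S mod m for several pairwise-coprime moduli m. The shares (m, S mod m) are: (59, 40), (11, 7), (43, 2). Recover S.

7828

From S ≡ 40 (mod 59) write S = 40 + 59t. Substituting into S ≡ 7 (mod 11) gives 59t ≡ 0 (mod 11), and since 4⁻¹ ≡ 3 (mod 11), t ≡ 0. Hence S ≡ 40 + 59·0 = 40 (mod 649).
From S ≡ 40 (mod 649) write S = 40 + 649t. Substituting into S ≡ 2 (mod 43) gives 649t ≡ 5 (mod 43), and since 4⁻¹ ≡ 11 (mod 43), t ≡ 12. Hence S ≡ 40 + 649·12 = 7828 (mod 27907).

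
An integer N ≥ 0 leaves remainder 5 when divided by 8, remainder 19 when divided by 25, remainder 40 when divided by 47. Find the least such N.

5069

From N ≡ 5 (mod 8) write N = 5 + 8t. Substituting into N ≡ 19 (mod 25) gives 8t ≡ 14 (mod 25), and since 8⁻¹ ≡ 22 (mod 25), t ≡ 8. Hence N ≡ 5 + 8·8 = 69 (mod 200).
From N ≡ 69 (mod 200) write N = 69 + 200t. Substituting into N ≡ 40 (mod 47) gives 200t ≡ 18 (mod 47), and since 12⁻¹ ≡ 4 (mod 47), t ≡ 25. Hence N ≡ 69 + 200·25 = 5069 (mod 9400).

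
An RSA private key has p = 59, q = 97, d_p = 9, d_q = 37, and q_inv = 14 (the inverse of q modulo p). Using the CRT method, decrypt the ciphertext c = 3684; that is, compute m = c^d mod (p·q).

1790

m₁ = c^(d_p) mod p: c ≡ 26 (mod 59), and 26^9 mod 59 = 20.
m₂ = c^(d_q) mod q: c ≡ 95 (mod 97), and 95^37 mod 97 = 44.
h = q_inv·(m₁ − m₂) mod p = 14·(20 − 44) mod 59 = 18.
m = m₂ + h·q = 44 + 18·97 = 1790.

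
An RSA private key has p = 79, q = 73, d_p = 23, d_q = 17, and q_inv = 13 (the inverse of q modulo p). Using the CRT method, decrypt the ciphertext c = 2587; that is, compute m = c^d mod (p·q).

m₁ = c^(d_p) mod p: c ≡ 59 (mod 79), and 59^23 mod 79 = 29.
m₂ = c^(d_q) mod q: c ≡ 32 (mod 73), and 32^17 mod 73 = 16.
h = q_inv·(m₁ − m₂) mod p = 13·(29 − 16) mod 79 = 11.
m = m₂ + h·q = 16 + 11·73 = 819.

819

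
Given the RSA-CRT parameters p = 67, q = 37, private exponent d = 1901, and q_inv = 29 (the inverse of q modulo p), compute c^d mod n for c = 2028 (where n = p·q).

d_p = d mod (p−1) = 1901 mod 66 = 53; d_q = d mod (q−1) = 29.
m₁ = c^(d_p) mod p: c ≡ 18 (mod 67), and 18^53 mod 67 = 46.
m₂ = c^(d_q) mod q: c ≡ 30 (mod 37), and 30^29 mod 37 = 25.
h = q_inv·(m₁ − m₂) mod p = 29·(46 − 25) mod 67 = 6.
m = m₂ + h·q = 25 + 6·37 = 247.

247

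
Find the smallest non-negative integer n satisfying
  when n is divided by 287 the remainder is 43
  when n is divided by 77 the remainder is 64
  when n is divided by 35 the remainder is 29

12384

gcd(287, 77) = 7 and 7 | (64 − 43), so the pair is consistent; merging gives n ≡ 2913 (mod 3157), where 3157 = lcm(287, 77).
gcd(3157, 35) = 7 and 7 | (29 − 2913), so the pair is consistent; merging gives n ≡ 12384 (mod 15785), where 15785 = lcm(3157, 35).
The solution is unique modulo lcm(287, 77, 35) = 15785.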